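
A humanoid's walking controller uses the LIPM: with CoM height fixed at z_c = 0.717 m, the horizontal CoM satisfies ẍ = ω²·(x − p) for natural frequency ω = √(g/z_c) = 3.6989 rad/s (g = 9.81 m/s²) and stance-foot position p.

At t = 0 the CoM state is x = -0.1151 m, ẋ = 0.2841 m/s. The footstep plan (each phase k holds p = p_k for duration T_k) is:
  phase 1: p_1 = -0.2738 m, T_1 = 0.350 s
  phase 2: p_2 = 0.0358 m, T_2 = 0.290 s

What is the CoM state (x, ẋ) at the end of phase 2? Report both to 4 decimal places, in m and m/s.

x = 0.7904, ẋ = 3.1546

phase 1: p=-0.2738, T=0.350, ωT=1.294615, cosh=1.961797, sinh=1.687794; start (x,ẋ)=(-0.115100, 0.284100) → end (x,ẋ)=(0.167171, 1.548107)
phase 2: p=0.0358, T=0.290, ωT=1.072681, cosh=1.632648, sinh=1.290558; start (x,ẋ)=(0.167171, 1.548107) → end (x,ẋ)=(0.790422, 3.154633)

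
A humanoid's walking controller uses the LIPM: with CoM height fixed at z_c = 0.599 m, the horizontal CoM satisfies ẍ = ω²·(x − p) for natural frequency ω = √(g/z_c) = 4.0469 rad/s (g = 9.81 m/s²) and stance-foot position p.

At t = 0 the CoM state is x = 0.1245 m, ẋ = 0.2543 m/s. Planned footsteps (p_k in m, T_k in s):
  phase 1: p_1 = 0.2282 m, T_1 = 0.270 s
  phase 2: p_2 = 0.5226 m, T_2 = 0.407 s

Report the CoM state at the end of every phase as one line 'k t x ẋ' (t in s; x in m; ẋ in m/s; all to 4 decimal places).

phase 1: p=0.2282, T=0.270, ωT=1.092663, cosh=1.658764, sinh=1.323441; start (x,ẋ)=(0.124500, 0.254300) → end (x,ẋ)=(0.139349, -0.133576)
phase 2: p=0.5226, T=0.407, ωT=1.647088, cosh=2.692225, sinh=2.499615; start (x,ẋ)=(0.139349, -0.133576) → end (x,ẋ)=(-0.591703, -4.236469)

1 0.2700 0.1393 -0.1336
2 0.6770 -0.5917 -4.2365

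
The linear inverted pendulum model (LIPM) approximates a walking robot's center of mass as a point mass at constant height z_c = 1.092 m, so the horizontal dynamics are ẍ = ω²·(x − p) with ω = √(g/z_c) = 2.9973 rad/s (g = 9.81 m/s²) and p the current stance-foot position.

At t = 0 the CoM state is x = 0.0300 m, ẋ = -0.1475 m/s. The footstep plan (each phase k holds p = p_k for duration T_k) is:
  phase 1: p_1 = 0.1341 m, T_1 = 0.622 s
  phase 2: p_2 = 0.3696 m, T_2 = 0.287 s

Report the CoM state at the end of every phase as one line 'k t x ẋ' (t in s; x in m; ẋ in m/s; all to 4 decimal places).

phase 1: p=0.1341, T=0.622, ωT=1.864321, cosh=3.303276, sinh=3.148275; start (x,ẋ)=(0.030000, -0.147500) → end (x,ẋ)=(-0.364701, -1.469555)
phase 2: p=0.3696, T=0.287, ωT=0.860225, cosh=1.393380, sinh=0.970313; start (x,ẋ)=(-0.364701, -1.469555) → end (x,ẋ)=(-1.129297, -4.183228)

1 0.6220 -0.3647 -1.4696
2 0.9090 -1.1293 -4.1832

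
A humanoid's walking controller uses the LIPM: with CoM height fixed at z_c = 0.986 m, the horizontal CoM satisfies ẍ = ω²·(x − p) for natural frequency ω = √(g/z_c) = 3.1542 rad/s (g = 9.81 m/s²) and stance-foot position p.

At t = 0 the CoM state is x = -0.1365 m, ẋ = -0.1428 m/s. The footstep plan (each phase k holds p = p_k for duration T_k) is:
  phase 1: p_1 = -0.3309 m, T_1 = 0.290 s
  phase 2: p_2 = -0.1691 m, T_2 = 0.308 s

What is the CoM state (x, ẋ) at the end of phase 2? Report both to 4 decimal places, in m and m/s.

phase 1: p=-0.3309, T=0.290, ωT=0.914718, cosh=1.448350, sinh=1.047721; start (x,ẋ)=(-0.136500, -0.142800) → end (x,ẋ)=(-0.096774, 0.435613)
phase 2: p=-0.1691, T=0.308, ωT=0.971494, cosh=1.510202, sinh=1.131685; start (x,ẋ)=(-0.096774, 0.435613) → end (x,ẋ)=(0.096419, 0.916036)

x = 0.0964, ẋ = 0.9160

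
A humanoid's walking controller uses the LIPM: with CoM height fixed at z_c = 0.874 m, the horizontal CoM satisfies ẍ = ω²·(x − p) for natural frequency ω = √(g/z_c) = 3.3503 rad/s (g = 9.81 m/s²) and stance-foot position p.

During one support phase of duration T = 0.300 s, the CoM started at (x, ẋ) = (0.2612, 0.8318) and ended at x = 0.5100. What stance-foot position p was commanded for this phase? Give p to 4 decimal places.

ωT = 3.3503·0.300 = 1.005090; cosh(ωT) = 1.549082, sinh(ωT) = 1.183071
x(T) = p + (x₀−p)·cosh(ωT) + (ẋ₀/ω)·sinh(ωT) ⇒ p·(1 − cosh) = x(T) − x₀·cosh − (ẋ₀/ω)·sinh
numerator   = 0.5100 − (0.2612)·1.549082 − (0.8318/3.3503)·1.183071 = -0.188349
denominator = 1 − 1.549082 = -0.549082
p = -0.188349 / -0.549082 = 0.3430

p = 0.3430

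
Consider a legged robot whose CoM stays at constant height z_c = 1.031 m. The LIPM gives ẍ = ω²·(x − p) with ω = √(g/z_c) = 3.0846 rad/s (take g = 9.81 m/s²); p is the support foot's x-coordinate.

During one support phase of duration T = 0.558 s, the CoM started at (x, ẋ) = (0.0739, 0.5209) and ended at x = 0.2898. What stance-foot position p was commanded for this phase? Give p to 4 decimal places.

p = 0.2018

ωT = 3.0846·0.558 = 1.721207; cosh(ωT) = 2.885061, sinh(ωT) = 2.706211
x(T) = p + (x₀−p)·cosh(ωT) + (ẋ₀/ω)·sinh(ωT) ⇒ p·(1 − cosh) = x(T) − x₀·cosh − (ẋ₀/ω)·sinh
numerator   = 0.2898 − (0.0739)·2.885061 − (0.5209/3.0846)·2.706211 = -0.380407
denominator = 1 − 2.885061 = -1.885061
p = -0.380407 / -1.885061 = 0.2018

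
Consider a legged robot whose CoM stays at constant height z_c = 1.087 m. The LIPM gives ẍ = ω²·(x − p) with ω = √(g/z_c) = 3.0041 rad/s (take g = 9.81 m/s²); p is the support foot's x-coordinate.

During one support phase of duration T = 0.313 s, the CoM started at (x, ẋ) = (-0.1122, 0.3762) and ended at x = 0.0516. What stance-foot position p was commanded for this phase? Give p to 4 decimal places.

p = -0.1709

ωT = 3.0041·0.313 = 0.940283; cosh(ωT) = 1.475612, sinh(ωT) = 1.085095
x(T) = p + (x₀−p)·cosh(ωT) + (ẋ₀/ω)·sinh(ωT) ⇒ p·(1 − cosh) = x(T) − x₀·cosh − (ẋ₀/ω)·sinh
numerator   = 0.0516 − (-0.1122)·1.475612 − (0.3762/3.0041)·1.085095 = 0.081278
denominator = 1 − 1.475612 = -0.475612
p = 0.081278 / -0.475612 = -0.1709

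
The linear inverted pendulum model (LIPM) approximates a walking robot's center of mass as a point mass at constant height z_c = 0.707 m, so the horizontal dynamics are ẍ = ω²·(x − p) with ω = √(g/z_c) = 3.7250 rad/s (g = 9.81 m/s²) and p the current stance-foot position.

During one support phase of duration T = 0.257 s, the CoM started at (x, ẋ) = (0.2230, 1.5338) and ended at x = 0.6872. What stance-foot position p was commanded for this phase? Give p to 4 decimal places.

ωT = 3.7250·0.257 = 0.957325; cosh(ωT) = 1.494319, sinh(ωT) = 1.110401
x(T) = p + (x₀−p)·cosh(ωT) + (ẋ₀/ω)·sinh(ωT) ⇒ p·(1 − cosh) = x(T) − x₀·cosh − (ẋ₀/ω)·sinh
numerator   = 0.6872 − (0.2230)·1.494319 − (1.5338/3.7250)·1.110401 = -0.103250
denominator = 1 − 1.494319 = -0.494319
p = -0.103250 / -0.494319 = 0.2089

p = 0.2089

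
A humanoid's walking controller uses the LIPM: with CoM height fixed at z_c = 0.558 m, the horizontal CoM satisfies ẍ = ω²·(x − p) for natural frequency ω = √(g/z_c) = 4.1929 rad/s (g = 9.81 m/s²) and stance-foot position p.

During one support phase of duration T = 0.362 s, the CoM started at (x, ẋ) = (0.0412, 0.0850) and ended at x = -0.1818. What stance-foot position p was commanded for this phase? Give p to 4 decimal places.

p = 0.2332

ωT = 4.1929·0.362 = 1.517830; cosh(ωT) = 2.390750, sinh(ωT) = 2.171563
x(T) = p + (x₀−p)·cosh(ωT) + (ẋ₀/ω)·sinh(ωT) ⇒ p·(1 − cosh) = x(T) − x₀·cosh − (ẋ₀/ω)·sinh
numerator   = -0.1818 − (0.0412)·2.390750 − (0.0850/4.1929)·2.171563 = -0.324322
denominator = 1 − 2.390750 = -1.390750
p = -0.324322 / -1.390750 = 0.2332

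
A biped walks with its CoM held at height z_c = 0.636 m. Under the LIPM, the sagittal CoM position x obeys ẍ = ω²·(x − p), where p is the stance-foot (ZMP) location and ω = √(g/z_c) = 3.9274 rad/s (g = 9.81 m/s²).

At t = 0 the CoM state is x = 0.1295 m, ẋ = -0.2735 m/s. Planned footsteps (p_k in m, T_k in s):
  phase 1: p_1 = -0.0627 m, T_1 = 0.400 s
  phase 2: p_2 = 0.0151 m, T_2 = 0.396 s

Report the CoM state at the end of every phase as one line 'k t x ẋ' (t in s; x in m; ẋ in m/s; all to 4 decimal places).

phase 1: p=-0.0627, T=0.400, ωT=1.570960, cosh=2.509555, sinh=2.301710; start (x,ẋ)=(0.129500, -0.273500) → end (x,ẋ)=(0.259348, 1.051074)
phase 2: p=0.0151, T=0.396, ωT=1.555250, cosh=2.473704, sinh=2.262568; start (x,ẋ)=(0.259348, 1.051074) → end (x,ẋ)=(1.224819, 4.770434)

1 0.4000 0.2593 1.0511
2 0.7960 1.2248 4.7704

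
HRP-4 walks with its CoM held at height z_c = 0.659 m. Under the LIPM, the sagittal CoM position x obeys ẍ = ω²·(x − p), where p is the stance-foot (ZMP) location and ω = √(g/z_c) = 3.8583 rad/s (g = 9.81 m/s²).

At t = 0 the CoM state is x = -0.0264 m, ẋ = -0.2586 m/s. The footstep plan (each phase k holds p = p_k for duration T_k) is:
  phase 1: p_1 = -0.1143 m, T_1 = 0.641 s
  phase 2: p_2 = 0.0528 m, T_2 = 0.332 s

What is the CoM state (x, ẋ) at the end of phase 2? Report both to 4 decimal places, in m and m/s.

x = 0.1763, ẋ = 0.6415

phase 1: p=-0.1143, T=0.641, ωT=2.473170, cosh=5.972152, sinh=5.887835; start (x,ẋ)=(-0.026400, -0.258600) → end (x,ẋ)=(0.016024, 0.452429)
phase 2: p=0.0528, T=0.332, ωT=1.280956, cosh=1.938925, sinh=1.661153; start (x,ẋ)=(0.016024, 0.452429) → end (x,ẋ)=(0.176283, 0.641519)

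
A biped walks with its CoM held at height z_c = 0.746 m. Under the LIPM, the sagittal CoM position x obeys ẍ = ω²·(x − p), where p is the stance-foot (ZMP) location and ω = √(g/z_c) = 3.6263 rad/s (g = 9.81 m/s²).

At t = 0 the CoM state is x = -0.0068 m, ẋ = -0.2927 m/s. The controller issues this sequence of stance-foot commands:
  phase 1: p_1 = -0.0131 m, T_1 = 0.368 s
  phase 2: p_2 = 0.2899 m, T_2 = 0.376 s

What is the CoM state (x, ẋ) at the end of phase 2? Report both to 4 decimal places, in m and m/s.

x = -0.8908, ẋ = -4.0217

phase 1: p=-0.0131, T=0.368, ωT=1.334478, cosh=2.030655, sinh=1.767359; start (x,ẋ)=(-0.006800, -0.292700) → end (x,ẋ)=(-0.142961, -0.553996)
phase 2: p=0.2899, T=0.376, ωT=1.363489, cosh=2.082788, sinh=1.827022; start (x,ẋ)=(-0.142961, -0.553996) → end (x,ẋ)=(-0.890775, -4.021702)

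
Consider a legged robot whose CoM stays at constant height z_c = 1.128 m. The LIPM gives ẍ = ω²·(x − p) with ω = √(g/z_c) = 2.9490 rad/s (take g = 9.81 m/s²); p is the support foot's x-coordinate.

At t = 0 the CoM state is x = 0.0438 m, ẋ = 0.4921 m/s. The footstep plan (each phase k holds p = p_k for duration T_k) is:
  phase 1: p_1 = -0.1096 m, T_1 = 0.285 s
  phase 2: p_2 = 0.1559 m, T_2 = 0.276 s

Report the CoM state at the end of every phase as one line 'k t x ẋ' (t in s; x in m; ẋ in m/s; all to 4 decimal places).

1 0.2850 0.2586 1.1030
2 0.5610 0.6337 1.7635

phase 1: p=-0.1096, T=0.285, ωT=0.840465, cosh=1.374477, sinh=0.942967; start (x,ẋ)=(0.043800, 0.492100) → end (x,ẋ)=(0.258598, 1.102956)
phase 2: p=0.1559, T=0.276, ωT=0.813924, cosh=1.349931, sinh=0.906815; start (x,ẋ)=(0.258598, 1.102956) → end (x,ẋ)=(0.633693, 1.763550)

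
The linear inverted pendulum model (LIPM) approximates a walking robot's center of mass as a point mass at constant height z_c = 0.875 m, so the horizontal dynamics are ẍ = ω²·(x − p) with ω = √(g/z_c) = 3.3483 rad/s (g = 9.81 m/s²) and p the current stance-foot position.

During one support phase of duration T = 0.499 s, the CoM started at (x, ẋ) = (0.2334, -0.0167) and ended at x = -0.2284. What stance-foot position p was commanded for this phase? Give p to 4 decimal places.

ωT = 3.3483·0.499 = 1.670802; cosh(ωT) = 2.752262, sinh(ωT) = 2.564166
x(T) = p + (x₀−p)·cosh(ωT) + (ẋ₀/ω)·sinh(ωT) ⇒ p·(1 − cosh) = x(T) − x₀·cosh − (ẋ₀/ω)·sinh
numerator   = -0.2284 − (0.2334)·2.752262 − (-0.0167/3.3483)·2.564166 = -0.857989
denominator = 1 − 2.752262 = -1.752262
p = -0.857989 / -1.752262 = 0.4896

p = 0.4896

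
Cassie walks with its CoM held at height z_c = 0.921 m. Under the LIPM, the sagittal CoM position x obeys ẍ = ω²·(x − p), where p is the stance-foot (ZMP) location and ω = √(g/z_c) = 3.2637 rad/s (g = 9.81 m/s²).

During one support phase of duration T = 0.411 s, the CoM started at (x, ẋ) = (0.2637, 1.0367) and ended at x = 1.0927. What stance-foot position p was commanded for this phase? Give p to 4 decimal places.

ωT = 3.2637·0.411 = 1.341381; cosh(ωT) = 2.042902, sinh(ωT) = 1.781418
x(T) = p + (x₀−p)·cosh(ωT) + (ẋ₀/ω)·sinh(ωT) ⇒ p·(1 − cosh) = x(T) − x₀·cosh − (ẋ₀/ω)·sinh
numerator   = 1.0927 − (0.2637)·2.042902 − (1.0367/3.2637)·1.781418 = -0.011873
denominator = 1 − 2.042902 = -1.042902
p = -0.011873 / -1.042902 = 0.0114

p = 0.0114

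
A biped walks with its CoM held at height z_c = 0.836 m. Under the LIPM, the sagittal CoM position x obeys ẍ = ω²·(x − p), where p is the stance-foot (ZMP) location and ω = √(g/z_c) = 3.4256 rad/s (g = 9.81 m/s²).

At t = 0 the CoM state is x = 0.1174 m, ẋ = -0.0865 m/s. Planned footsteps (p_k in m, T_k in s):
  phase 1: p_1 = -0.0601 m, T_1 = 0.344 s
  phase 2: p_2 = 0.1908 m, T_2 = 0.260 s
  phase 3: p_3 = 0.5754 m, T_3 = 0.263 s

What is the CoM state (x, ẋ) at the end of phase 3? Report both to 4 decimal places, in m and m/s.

phase 1: p=-0.0601, T=0.344, ωT=1.178406, cosh=1.778480, sinh=1.470712; start (x,ẋ)=(0.117400, -0.086500) → end (x,ẋ)=(0.218443, 0.740419)
phase 2: p=0.1908, T=0.260, ωT=0.890656, cosh=1.423557, sinh=1.013171; start (x,ẋ)=(0.218443, 0.740419) → end (x,ẋ)=(0.449141, 1.149970)
phase 3: p=0.5754, T=0.263, ωT=0.900933, cosh=1.434045, sinh=1.027854; start (x,ẋ)=(0.449141, 1.149970) → end (x,ẋ)=(0.739389, 1.204550)

x = 0.7394, ẋ = 1.2045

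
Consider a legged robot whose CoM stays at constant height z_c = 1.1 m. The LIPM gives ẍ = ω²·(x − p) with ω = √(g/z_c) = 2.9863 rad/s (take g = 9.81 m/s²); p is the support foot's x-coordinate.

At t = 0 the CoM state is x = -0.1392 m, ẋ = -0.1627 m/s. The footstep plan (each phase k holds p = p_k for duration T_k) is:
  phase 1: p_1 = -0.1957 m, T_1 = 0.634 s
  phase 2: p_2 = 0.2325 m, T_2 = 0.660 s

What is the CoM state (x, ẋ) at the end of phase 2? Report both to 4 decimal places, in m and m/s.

phase 1: p=-0.1957, T=0.634, ωT=1.893314, cosh=3.395957, sinh=3.245386; start (x,ẋ)=(-0.139200, -0.162700) → end (x,ẋ)=(-0.180644, -0.004942)
phase 2: p=0.2325, T=0.660, ωT=1.970958, cosh=3.658436, sinh=3.519113; start (x,ẋ)=(-0.180644, -0.004942) → end (x,ẋ)=(-1.284784, -4.359860)

x = -1.2848, ẋ = -4.3599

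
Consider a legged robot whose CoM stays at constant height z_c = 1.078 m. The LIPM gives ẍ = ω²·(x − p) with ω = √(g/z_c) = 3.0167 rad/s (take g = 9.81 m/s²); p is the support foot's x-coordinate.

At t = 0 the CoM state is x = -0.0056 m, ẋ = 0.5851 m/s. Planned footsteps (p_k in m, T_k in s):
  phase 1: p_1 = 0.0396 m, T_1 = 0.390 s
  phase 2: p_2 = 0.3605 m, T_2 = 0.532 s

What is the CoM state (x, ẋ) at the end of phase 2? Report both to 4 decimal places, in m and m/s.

phase 1: p=0.0396, T=0.390, ωT=1.176513, cosh=1.775699, sinh=1.467347; start (x,ẋ)=(-0.005600, 0.585100) → end (x,ẋ)=(0.243936, 0.838882)
phase 2: p=0.3605, T=0.532, ωT=1.604884, cosh=2.589098, sinh=2.388186; start (x,ẋ)=(0.243936, 0.838882) → end (x,ẋ)=(0.722808, 1.332167)

x = 0.7228, ẋ = 1.3322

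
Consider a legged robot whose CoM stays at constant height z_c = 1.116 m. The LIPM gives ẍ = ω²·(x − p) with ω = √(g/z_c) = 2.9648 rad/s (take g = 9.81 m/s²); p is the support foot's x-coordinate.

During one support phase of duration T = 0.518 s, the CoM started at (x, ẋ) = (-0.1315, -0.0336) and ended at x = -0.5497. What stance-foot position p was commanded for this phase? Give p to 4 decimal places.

ωT = 2.9648·0.518 = 1.535766; cosh(ωT) = 2.430087, sinh(ωT) = 2.214797
x(T) = p + (x₀−p)·cosh(ωT) + (ẋ₀/ω)·sinh(ωT) ⇒ p·(1 − cosh) = x(T) − x₀·cosh − (ẋ₀/ω)·sinh
numerator   = -0.5497 − (-0.1315)·2.430087 − (-0.0336/2.9648)·2.214797 = -0.205043
denominator = 1 − 2.430087 = -1.430087
p = -0.205043 / -1.430087 = 0.1434

p = 0.1434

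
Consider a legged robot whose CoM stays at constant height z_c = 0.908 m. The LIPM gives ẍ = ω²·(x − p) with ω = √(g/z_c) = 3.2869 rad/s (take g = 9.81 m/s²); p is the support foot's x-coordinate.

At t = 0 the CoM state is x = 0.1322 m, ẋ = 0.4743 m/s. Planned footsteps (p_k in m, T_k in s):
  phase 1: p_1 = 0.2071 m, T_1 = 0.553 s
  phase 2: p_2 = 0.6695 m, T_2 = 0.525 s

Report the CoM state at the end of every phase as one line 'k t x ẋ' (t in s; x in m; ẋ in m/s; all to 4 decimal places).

1 0.5530 0.4030 0.7608
2 1.0780 0.5267 -0.1780

phase 1: p=0.2071, T=0.553, ωT=1.817656, cosh=3.159906, sinh=2.997500; start (x,ẋ)=(0.132200, 0.474300) → end (x,ẋ)=(0.402963, 0.760793)
phase 2: p=0.6695, T=0.525, ωT=1.725623, cosh=2.897039, sinh=2.718977; start (x,ẋ)=(0.402963, 0.760793) → end (x,ẋ)=(0.526671, -0.178000)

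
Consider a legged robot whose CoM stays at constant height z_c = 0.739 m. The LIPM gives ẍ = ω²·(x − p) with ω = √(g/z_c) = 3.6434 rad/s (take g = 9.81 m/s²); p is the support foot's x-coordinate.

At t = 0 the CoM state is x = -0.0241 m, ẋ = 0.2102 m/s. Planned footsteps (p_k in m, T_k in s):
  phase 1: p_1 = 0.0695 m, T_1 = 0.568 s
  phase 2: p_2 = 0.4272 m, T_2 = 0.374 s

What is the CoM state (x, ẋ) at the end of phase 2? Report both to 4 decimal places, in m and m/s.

x = -0.8752, ẋ = -4.3937

phase 1: p=0.0695, T=0.568, ωT=2.069451, cosh=4.023365, sinh=3.897110; start (x,ẋ)=(-0.024100, 0.210200) → end (x,ẋ)=(-0.082250, -0.483290)
phase 2: p=0.4272, T=0.374, ωT=1.362632, cosh=2.081223, sinh=1.825237; start (x,ẋ)=(-0.082250, -0.483290) → end (x,ẋ)=(-0.875192, -4.393708)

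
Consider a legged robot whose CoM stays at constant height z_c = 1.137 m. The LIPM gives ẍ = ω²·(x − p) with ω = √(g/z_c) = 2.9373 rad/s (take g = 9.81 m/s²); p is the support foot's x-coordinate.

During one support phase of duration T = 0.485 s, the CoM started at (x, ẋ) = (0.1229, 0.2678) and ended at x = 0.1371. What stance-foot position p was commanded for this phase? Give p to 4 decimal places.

p = 0.2600

ωT = 2.9373·0.485 = 1.424590; cosh(ωT) = 2.198381, sinh(ωT) = 1.957774
x(T) = p + (x₀−p)·cosh(ωT) + (ẋ₀/ω)·sinh(ωT) ⇒ p·(1 − cosh) = x(T) − x₀·cosh − (ẋ₀/ω)·sinh
numerator   = 0.1371 − (0.1229)·2.198381 − (0.2678/2.9373)·1.957774 = -0.311576
denominator = 1 − 2.198381 = -1.198381
p = -0.311576 / -1.198381 = 0.2600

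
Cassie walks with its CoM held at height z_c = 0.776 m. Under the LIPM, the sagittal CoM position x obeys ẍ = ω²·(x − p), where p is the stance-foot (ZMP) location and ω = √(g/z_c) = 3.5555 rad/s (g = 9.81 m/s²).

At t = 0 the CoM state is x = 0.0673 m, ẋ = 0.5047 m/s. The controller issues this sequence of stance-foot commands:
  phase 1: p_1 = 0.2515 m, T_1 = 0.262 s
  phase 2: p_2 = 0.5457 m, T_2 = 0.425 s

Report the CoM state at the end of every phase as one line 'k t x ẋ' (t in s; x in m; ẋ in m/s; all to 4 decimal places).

1 0.2620 0.1336 0.0378
2 0.6870 -0.4106 -3.0683

phase 1: p=0.2515, T=0.262, ωT=0.931541, cosh=1.466182, sinh=1.072236; start (x,ẋ)=(0.067300, 0.504700) → end (x,ẋ)=(0.133632, 0.037750)
phase 2: p=0.5457, T=0.425, ωT=1.511087, cosh=2.376163, sinh=2.155493; start (x,ẋ)=(0.133632, 0.037750) → end (x,ẋ)=(-0.410555, -3.068328)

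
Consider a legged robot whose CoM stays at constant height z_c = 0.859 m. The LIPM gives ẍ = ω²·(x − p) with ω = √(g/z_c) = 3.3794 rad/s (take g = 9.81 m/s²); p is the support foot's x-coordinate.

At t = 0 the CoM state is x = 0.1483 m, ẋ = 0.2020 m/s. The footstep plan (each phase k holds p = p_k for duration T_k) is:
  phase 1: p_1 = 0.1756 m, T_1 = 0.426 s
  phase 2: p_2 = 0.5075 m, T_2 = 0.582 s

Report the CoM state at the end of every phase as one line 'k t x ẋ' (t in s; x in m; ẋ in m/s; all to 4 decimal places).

1 0.4260 0.2338 0.2664
2 1.0080 -0.2137 -2.2705

phase 1: p=0.1756, T=0.426, ωT=1.439624, cosh=2.228064, sinh=1.991047; start (x,ẋ)=(0.148300, 0.202000) → end (x,ẋ)=(0.233787, 0.266380)
phase 2: p=0.5075, T=0.582, ωT=1.966811, cosh=3.643873, sinh=3.503971; start (x,ẋ)=(0.233787, 0.266380) → end (x,ẋ)=(-0.213678, -2.270475)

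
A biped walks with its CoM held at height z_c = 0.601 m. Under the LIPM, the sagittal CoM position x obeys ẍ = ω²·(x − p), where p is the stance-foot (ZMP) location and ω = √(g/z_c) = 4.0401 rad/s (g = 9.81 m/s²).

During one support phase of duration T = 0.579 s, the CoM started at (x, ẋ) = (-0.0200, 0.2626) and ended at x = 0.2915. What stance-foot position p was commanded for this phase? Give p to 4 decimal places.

p = -0.0147

ωT = 4.0401·0.579 = 2.339218; cosh(ωT) = 5.234762, sinh(ωT) = 5.138359
x(T) = p + (x₀−p)·cosh(ωT) + (ẋ₀/ω)·sinh(ωT) ⇒ p·(1 − cosh) = x(T) − x₀·cosh − (ẋ₀/ω)·sinh
numerator   = 0.2915 − (-0.0200)·5.234762 − (0.2626/4.0401)·5.138359 = 0.062210
denominator = 1 − 5.234762 = -4.234762
p = 0.062210 / -4.234762 = -0.0147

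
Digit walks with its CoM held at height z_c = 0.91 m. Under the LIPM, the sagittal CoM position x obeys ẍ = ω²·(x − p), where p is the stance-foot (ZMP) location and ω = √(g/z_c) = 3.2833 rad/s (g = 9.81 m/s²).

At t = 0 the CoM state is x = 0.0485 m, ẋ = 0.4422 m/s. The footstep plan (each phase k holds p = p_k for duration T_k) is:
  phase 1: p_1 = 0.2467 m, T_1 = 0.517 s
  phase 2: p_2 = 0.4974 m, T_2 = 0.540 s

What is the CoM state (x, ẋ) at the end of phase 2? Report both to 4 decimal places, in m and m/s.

phase 1: p=0.2467, T=0.517, ωT=1.697466, cosh=2.821621, sinh=2.638474; start (x,ẋ)=(0.048500, 0.442200) → end (x,ẋ)=(0.042809, -0.469266)
phase 2: p=0.4974, T=0.540, ωT=1.772982, cosh=3.029106, sinh=2.859280; start (x,ẋ)=(0.042809, -0.469266) → end (x,ẋ)=(-1.288269, -5.689105)

x = -1.2883, ẋ = -5.6891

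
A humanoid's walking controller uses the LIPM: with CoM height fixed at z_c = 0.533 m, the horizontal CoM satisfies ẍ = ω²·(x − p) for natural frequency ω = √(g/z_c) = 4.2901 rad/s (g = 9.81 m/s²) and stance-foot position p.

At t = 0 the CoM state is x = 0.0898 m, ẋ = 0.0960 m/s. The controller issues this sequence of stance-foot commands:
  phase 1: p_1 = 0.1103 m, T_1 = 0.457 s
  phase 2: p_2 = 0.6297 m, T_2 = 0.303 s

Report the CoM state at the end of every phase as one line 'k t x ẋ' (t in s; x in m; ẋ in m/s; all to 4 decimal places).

1 0.4570 0.1139 0.0415
2 0.7600 -0.3703 -3.6756

phase 1: p=0.1103, T=0.457, ωT=1.960576, cosh=3.622096, sinh=3.481319; start (x,ẋ)=(0.089800, 0.096000) → end (x,ẋ)=(0.113949, 0.041550)
phase 2: p=0.6297, T=0.303, ωT=1.299900, cosh=1.970745, sinh=1.698186; start (x,ẋ)=(0.113949, 0.041550) → end (x,ẋ)=(-0.370267, -3.675563)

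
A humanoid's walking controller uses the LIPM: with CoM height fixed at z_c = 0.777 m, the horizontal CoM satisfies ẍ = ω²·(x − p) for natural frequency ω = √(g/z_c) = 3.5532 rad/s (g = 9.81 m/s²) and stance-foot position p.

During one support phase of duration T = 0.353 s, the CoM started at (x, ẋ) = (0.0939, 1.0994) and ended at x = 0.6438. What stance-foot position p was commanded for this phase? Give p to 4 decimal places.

p = 0.0361

ωT = 3.5532·0.353 = 1.254280; cosh(ωT) = 1.895297, sinh(ωT) = 1.610015
x(T) = p + (x₀−p)·cosh(ωT) + (ẋ₀/ω)·sinh(ωT) ⇒ p·(1 − cosh) = x(T) − x₀·cosh − (ẋ₀/ω)·sinh
numerator   = 0.6438 − (0.0939)·1.895297 − (1.0994/3.5532)·1.610015 = -0.032325
denominator = 1 − 1.895297 = -0.895297
p = -0.032325 / -0.895297 = 0.0361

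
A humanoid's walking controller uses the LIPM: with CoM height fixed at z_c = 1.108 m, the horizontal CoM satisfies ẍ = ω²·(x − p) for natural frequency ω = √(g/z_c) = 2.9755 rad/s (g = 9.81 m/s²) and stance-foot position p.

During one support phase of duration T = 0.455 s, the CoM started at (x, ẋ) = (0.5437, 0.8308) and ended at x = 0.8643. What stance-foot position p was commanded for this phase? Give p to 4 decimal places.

ωT = 2.9755·0.455 = 1.353852; cosh(ωT) = 2.065279, sinh(ωT) = 1.807036
x(T) = p + (x₀−p)·cosh(ωT) + (ẋ₀/ω)·sinh(ωT) ⇒ p·(1 − cosh) = x(T) − x₀·cosh − (ẋ₀/ω)·sinh
numerator   = 0.8643 − (0.5437)·2.065279 − (0.8308/2.9755)·1.807036 = -0.763141
denominator = 1 − 2.065279 = -1.065279
p = -0.763141 / -1.065279 = 0.7164

p = 0.7164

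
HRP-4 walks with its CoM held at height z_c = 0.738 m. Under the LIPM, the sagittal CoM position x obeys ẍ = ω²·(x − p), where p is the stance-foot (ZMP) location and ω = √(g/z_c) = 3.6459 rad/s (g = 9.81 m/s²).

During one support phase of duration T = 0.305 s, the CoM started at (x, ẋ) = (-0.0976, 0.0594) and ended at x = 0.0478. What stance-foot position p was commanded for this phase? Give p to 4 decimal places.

ωT = 3.6459·0.305 = 1.112000; cosh(ωT) = 1.684666, sinh(ωT) = 1.355765
x(T) = p + (x₀−p)·cosh(ωT) + (ẋ₀/ω)·sinh(ωT) ⇒ p·(1 − cosh) = x(T) − x₀·cosh − (ẋ₀/ω)·sinh
numerator   = 0.0478 − (-0.0976)·1.684666 − (0.0594/3.6459)·1.355765 = 0.190135
denominator = 1 − 1.684666 = -0.684666
p = 0.190135 / -0.684666 = -0.2777

p = -0.2777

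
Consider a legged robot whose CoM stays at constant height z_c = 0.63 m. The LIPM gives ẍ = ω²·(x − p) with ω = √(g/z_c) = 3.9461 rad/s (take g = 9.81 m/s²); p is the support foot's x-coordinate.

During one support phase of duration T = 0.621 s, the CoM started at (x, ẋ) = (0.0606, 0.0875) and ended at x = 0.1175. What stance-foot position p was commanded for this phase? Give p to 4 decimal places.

p = 0.0752

ωT = 3.9461·0.621 = 2.450528; cosh(ωT) = 5.840358, sinh(ωT) = 5.754110
x(T) = p + (x₀−p)·cosh(ωT) + (ẋ₀/ω)·sinh(ωT) ⇒ p·(1 − cosh) = x(T) − x₀·cosh − (ẋ₀/ω)·sinh
numerator   = 0.1175 − (0.0606)·5.840358 − (0.0875/3.9461)·5.754110 = -0.364016
denominator = 1 − 5.840358 = -4.840358
p = -0.364016 / -4.840358 = 0.0752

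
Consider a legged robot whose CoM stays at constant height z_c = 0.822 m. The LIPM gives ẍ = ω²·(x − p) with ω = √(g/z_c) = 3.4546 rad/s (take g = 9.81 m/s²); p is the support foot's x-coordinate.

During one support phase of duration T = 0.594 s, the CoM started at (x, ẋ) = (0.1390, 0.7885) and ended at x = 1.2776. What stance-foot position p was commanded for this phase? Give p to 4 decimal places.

ωT = 3.4546·0.594 = 2.052032; cosh(ωT) = 3.956089, sinh(ωT) = 3.827616
x(T) = p + (x₀−p)·cosh(ωT) + (ẋ₀/ω)·sinh(ωT) ⇒ p·(1 − cosh) = x(T) − x₀·cosh − (ẋ₀/ω)·sinh
numerator   = 1.2776 − (0.1390)·3.956089 − (0.7885/3.4546)·3.827616 = -0.145936
denominator = 1 − 3.956089 = -2.956089
p = -0.145936 / -2.956089 = 0.0494

p = 0.0494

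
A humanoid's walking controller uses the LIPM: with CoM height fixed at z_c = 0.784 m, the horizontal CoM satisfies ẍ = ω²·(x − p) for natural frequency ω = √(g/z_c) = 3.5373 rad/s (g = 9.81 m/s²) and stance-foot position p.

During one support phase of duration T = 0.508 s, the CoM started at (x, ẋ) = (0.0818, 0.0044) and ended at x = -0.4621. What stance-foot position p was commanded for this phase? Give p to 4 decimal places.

p = 0.3427

ωT = 3.5373·0.508 = 1.796948; cosh(ωT) = 3.098509, sinh(ωT) = 2.932705
x(T) = p + (x₀−p)·cosh(ωT) + (ẋ₀/ω)·sinh(ωT) ⇒ p·(1 − cosh) = x(T) − x₀·cosh − (ẋ₀/ω)·sinh
numerator   = -0.4621 − (0.0818)·3.098509 − (0.0044/3.5373)·2.932705 = -0.719206
denominator = 1 − 3.098509 = -2.098509
p = -0.719206 / -2.098509 = 0.3427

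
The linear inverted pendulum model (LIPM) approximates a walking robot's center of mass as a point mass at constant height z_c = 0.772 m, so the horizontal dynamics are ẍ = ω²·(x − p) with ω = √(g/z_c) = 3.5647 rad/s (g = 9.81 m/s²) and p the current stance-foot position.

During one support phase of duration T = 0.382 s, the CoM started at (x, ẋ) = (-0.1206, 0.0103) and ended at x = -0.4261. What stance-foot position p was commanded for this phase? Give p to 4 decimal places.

ωT = 3.5647·0.382 = 1.361715; cosh(ωT) = 2.079552, sinh(ωT) = 1.823331
x(T) = p + (x₀−p)·cosh(ωT) + (ẋ₀/ω)·sinh(ωT) ⇒ p·(1 − cosh) = x(T) − x₀·cosh − (ẋ₀/ω)·sinh
numerator   = -0.4261 − (-0.1206)·2.079552 − (0.0103/3.5647)·1.823331 = -0.180574
denominator = 1 − 2.079552 = -1.079552
p = -0.180574 / -1.079552 = 0.1673

p = 0.1673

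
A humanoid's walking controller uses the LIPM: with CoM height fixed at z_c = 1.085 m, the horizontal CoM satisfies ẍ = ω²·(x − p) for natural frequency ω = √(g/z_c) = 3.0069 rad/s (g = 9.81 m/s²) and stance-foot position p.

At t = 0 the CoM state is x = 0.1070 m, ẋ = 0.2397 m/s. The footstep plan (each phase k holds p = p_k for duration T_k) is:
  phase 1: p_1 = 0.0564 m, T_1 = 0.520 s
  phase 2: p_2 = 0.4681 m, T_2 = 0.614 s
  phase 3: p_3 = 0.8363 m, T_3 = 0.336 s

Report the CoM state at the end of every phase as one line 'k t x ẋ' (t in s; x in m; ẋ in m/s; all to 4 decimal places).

phase 1: p=0.0564, T=0.520, ωT=1.563588, cosh=2.492655, sinh=2.283272; start (x,ẋ)=(0.107000, 0.239700) → end (x,ẋ)=(0.364543, 0.944887)
phase 2: p=0.4681, T=0.614, ωT=1.846237, cosh=3.246880, sinh=3.089050; start (x,ẋ)=(0.364543, 0.944887) → end (x,ẋ)=(1.102565, 2.106051)
phase 3: p=0.8363, T=0.336, ωT=1.010318, cosh=1.555289, sinh=1.191186; start (x,ẋ)=(1.102565, 2.106051) → end (x,ẋ)=(2.084733, 4.229221)

1 0.5200 0.3645 0.9449
2 1.1340 1.1026 2.1061
3 1.4700 2.0847 4.2292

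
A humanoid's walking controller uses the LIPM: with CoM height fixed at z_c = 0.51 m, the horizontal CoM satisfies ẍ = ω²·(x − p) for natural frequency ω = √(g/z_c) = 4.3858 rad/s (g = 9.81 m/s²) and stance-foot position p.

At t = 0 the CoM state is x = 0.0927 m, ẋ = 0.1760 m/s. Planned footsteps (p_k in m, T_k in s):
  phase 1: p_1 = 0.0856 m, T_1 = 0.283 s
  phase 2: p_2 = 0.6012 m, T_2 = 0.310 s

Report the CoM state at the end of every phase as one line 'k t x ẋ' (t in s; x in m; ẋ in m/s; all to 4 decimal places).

1 0.2830 0.1625 0.3793
2 0.5930 -0.1521 -2.7123

phase 1: p=0.0856, T=0.283, ωT=1.241181, cosh=1.874370, sinh=1.585328; start (x,ẋ)=(0.092700, 0.176000) → end (x,ẋ)=(0.162526, 0.379255)
phase 2: p=0.6012, T=0.310, ωT=1.359598, cosh=2.075696, sinh=1.818932; start (x,ẋ)=(0.162526, 0.379255) → end (x,ẋ)=(-0.152064, -2.712287)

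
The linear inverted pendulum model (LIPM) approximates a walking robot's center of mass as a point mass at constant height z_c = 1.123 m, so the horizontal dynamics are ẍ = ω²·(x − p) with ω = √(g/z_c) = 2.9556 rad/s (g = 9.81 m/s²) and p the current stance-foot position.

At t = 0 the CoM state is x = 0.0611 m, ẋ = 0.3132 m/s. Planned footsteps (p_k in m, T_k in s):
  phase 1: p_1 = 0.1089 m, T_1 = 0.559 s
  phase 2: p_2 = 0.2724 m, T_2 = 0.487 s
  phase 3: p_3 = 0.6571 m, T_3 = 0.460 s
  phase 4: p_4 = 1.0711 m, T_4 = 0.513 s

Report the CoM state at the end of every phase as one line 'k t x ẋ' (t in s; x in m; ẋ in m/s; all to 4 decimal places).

1 0.5590 0.2459 0.4921
2 1.0460 0.5449 0.9406
3 1.5060 1.0030 1.3490
4 2.0190 1.8979 2.7840

phase 1: p=0.1089, T=0.559, ωT=1.652180, cosh=2.704989, sinh=2.513357; start (x,ẋ)=(0.061100, 0.313200) → end (x,ẋ)=(0.245938, 0.492121)
phase 2: p=0.2724, T=0.487, ωT=1.439377, cosh=2.227572, sinh=1.990496; start (x,ẋ)=(0.245938, 0.492121) → end (x,ẋ)=(0.544880, 0.940555)
phase 3: p=0.6571, T=0.460, ωT=1.359576, cosh=2.075656, sinh=1.818886; start (x,ẋ)=(0.544880, 0.940555) → end (x,ẋ)=(1.002992, 1.348987)
phase 4: p=1.0711, T=0.513, ωT=1.516223, cosh=2.387264, sinh=2.167724; start (x,ẋ)=(1.002992, 1.348987) → end (x,ẋ)=(1.897894, 2.784023)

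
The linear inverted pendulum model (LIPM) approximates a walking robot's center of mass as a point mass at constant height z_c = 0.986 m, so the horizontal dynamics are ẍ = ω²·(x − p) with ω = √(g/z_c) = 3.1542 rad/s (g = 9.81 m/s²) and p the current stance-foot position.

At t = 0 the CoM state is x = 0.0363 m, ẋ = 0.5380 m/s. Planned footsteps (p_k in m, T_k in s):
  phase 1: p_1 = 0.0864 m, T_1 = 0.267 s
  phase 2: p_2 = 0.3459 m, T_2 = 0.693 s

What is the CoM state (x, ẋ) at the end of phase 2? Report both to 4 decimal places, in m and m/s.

phase 1: p=0.0864, T=0.267, ωT=0.842171, cosh=1.376088, sinh=0.945314; start (x,ẋ)=(0.036300, 0.538000) → end (x,ẋ)=(0.178697, 0.590952)
phase 2: p=0.3459, T=0.693, ωT=2.185861, cosh=4.505342, sinh=4.392961; start (x,ẋ)=(0.178697, 0.590952) → end (x,ẋ)=(0.415630, 0.345624)

x = 0.4156, ẋ = 0.3456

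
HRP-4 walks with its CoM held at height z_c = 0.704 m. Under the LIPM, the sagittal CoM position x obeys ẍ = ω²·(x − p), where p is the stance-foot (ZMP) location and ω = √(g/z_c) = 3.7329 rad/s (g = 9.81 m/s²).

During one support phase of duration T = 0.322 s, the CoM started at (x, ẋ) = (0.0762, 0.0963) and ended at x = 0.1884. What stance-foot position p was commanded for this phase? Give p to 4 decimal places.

ωT = 3.7329·0.322 = 1.201994; cosh(ωT) = 1.813669, sinh(ωT) = 1.513074
x(T) = p + (x₀−p)·cosh(ωT) + (ẋ₀/ω)·sinh(ωT) ⇒ p·(1 − cosh) = x(T) − x₀·cosh − (ẋ₀/ω)·sinh
numerator   = 0.1884 − (0.0762)·1.813669 − (0.0963/3.7329)·1.513074 = 0.011165
denominator = 1 − 1.813669 = -0.813669
p = 0.011165 / -0.813669 = -0.0137

p = -0.0137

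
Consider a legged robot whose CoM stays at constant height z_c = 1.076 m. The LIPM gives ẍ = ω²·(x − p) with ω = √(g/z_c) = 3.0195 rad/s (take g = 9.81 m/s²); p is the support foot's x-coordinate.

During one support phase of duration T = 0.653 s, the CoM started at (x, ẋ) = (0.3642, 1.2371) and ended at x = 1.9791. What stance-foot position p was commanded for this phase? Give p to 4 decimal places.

p = 0.2996

ωT = 3.0195·0.653 = 1.971734; cosh(ωT) = 3.661166, sinh(ωT) = 3.521951
x(T) = p + (x₀−p)·cosh(ωT) + (ẋ₀/ω)·sinh(ωT) ⇒ p·(1 − cosh) = x(T) − x₀·cosh − (ẋ₀/ω)·sinh
numerator   = 1.9791 − (0.3642)·3.661166 − (1.2371/3.0195)·3.521951 = -0.797253
denominator = 1 − 3.661166 = -2.661166
p = -0.797253 / -2.661166 = 0.2996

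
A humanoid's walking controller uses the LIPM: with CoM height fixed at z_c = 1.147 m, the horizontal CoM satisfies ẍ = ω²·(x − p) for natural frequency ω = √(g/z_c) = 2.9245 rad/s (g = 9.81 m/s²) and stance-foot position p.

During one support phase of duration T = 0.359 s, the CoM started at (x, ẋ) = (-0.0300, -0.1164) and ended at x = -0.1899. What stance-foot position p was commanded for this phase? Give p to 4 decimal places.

ωT = 2.9245·0.359 = 1.049896; cosh(ωT) = 1.603663, sinh(ωT) = 1.253689
x(T) = p + (x₀−p)·cosh(ωT) + (ẋ₀/ω)·sinh(ωT) ⇒ p·(1 − cosh) = x(T) − x₀·cosh − (ẋ₀/ω)·sinh
numerator   = -0.1899 − (-0.0300)·1.603663 − (-0.1164/2.9245)·1.253689 = -0.091891
denominator = 1 − 1.603663 = -0.603663
p = -0.091891 / -0.603663 = 0.1522

p = 0.1522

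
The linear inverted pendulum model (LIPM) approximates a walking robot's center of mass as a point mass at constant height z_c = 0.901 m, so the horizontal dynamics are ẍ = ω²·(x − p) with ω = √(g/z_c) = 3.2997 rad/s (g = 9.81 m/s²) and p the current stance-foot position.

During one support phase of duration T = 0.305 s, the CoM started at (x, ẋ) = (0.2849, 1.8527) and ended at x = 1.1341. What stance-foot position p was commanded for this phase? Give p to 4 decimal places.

ωT = 3.2997·0.305 = 1.006409; cosh(ωT) = 1.550644, sinh(ωT) = 1.185114
x(T) = p + (x₀−p)·cosh(ωT) + (ẋ₀/ω)·sinh(ωT) ⇒ p·(1 − cosh) = x(T) − x₀·cosh − (ẋ₀/ω)·sinh
numerator   = 1.1341 − (0.2849)·1.550644 − (1.8527/3.2997)·1.185114 = 0.026909
denominator = 1 − 1.550644 = -0.550644
p = 0.026909 / -0.550644 = -0.0489

p = -0.0489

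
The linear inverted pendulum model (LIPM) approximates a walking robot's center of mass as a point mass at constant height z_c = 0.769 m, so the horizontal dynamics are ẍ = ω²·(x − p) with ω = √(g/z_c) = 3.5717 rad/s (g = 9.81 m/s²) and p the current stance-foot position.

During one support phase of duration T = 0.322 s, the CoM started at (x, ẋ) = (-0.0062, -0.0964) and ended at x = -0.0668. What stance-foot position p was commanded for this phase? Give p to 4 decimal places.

ωT = 3.5717·0.322 = 1.150087; cosh(ωT) = 1.737539, sinh(ωT) = 1.420930
x(T) = p + (x₀−p)·cosh(ωT) + (ẋ₀/ω)·sinh(ωT) ⇒ p·(1 − cosh) = x(T) − x₀·cosh − (ẋ₀/ω)·sinh
numerator   = -0.0668 − (-0.0062)·1.737539 − (-0.0964/3.5717)·1.420930 = -0.017676
denominator = 1 − 1.737539 = -0.737539
p = -0.017676 / -0.737539 = 0.0240

p = 0.0240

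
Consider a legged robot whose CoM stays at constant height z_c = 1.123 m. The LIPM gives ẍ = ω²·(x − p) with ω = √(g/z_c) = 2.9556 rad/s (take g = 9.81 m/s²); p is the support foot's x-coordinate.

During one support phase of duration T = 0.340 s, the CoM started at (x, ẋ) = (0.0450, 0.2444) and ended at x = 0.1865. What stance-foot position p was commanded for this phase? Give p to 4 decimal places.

ωT = 2.9556·0.340 = 1.004904; cosh(ωT) = 1.548862, sinh(ωT) = 1.182783
x(T) = p + (x₀−p)·cosh(ωT) + (ẋ₀/ω)·sinh(ωT) ⇒ p·(1 − cosh) = x(T) − x₀·cosh − (ẋ₀/ω)·sinh
numerator   = 0.1865 − (0.0450)·1.548862 − (0.2444/2.9556)·1.182783 = 0.018996
denominator = 1 − 1.548862 = -0.548862
p = 0.018996 / -0.548862 = -0.0346

p = -0.0346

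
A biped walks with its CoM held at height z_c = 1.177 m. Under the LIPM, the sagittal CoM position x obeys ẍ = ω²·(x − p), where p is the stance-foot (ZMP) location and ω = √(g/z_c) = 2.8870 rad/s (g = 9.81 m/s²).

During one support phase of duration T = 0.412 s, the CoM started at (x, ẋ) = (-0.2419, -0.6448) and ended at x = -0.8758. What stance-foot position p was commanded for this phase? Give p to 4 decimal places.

ωT = 2.8870·0.412 = 1.189444; cosh(ωT) = 1.794822, sinh(ωT) = 1.490432
x(T) = p + (x₀−p)·cosh(ωT) + (ẋ₀/ω)·sinh(ωT) ⇒ p·(1 − cosh) = x(T) − x₀·cosh − (ẋ₀/ω)·sinh
numerator   = -0.8758 − (-0.2419)·1.794822 − (-0.6448/2.8870)·1.490432 = -0.108750
denominator = 1 − 1.794822 = -0.794822
p = -0.108750 / -0.794822 = 0.1368

p = 0.1368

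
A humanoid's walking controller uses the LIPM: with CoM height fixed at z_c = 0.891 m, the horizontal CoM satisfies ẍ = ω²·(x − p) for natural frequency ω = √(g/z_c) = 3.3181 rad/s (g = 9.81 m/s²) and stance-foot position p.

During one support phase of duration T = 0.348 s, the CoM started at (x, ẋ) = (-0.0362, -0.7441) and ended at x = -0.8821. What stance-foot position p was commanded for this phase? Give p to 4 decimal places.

ωT = 3.3181·0.348 = 1.154699; cosh(ωT) = 1.744110, sinh(ωT) = 1.428958
x(T) = p + (x₀−p)·cosh(ωT) + (ẋ₀/ω)·sinh(ωT) ⇒ p·(1 − cosh) = x(T) − x₀·cosh − (ẋ₀/ω)·sinh
numerator   = -0.8821 − (-0.0362)·1.744110 − (-0.7441/3.3181)·1.428958 = -0.498513
denominator = 1 − 1.744110 = -0.744110
p = -0.498513 / -0.744110 = 0.6699

p = 0.6699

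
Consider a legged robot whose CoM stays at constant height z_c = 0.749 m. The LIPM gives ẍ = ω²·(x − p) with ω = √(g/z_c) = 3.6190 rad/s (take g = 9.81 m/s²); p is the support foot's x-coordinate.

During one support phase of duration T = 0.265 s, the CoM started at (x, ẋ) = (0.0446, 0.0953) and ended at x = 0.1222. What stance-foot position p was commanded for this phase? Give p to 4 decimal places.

p = -0.0527

ωT = 3.6190·0.265 = 0.959035; cosh(ωT) = 1.496220, sinh(ωT) = 1.112957
x(T) = p + (x₀−p)·cosh(ωT) + (ẋ₀/ω)·sinh(ωT) ⇒ p·(1 − cosh) = x(T) − x₀·cosh − (ẋ₀/ω)·sinh
numerator   = 0.1222 − (0.0446)·1.496220 − (0.0953/3.6190)·1.112957 = 0.026161
denominator = 1 − 1.496220 = -0.496220
p = 0.026161 / -0.496220 = -0.0527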